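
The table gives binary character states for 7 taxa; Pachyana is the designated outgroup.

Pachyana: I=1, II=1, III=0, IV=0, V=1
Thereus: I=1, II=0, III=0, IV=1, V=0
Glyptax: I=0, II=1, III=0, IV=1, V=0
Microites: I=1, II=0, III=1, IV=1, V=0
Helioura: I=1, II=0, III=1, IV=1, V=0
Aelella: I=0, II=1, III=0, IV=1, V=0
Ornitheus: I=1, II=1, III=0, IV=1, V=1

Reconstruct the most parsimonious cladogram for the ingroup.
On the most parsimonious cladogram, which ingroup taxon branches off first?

Ornitheus

Character polarity is set by the outgroup: the derived state is whichever differs from the outgroup's state, so for I, II, V the derived state is '0', and for the remaining characters it is '1'.
Only Aelella and Glyptax show the derived state '0' for I, supporting them as a clade.
Only Helioura, Microites, and Thereus show the derived state '0' for II, supporting them as a clade.
Only Helioura and Microites show the derived state '1' for III, supporting them as a clade.
All ingroup taxa share the derived state '1' for IV; it defines the ingroup but does not resolve relationships within it.
Only Aelella, Glyptax, Helioura, Microites, and Thereus show the derived state '0' for V, supporting them as a clade.
Most parsimonious ingroup topology: (((Thereus,(Microites,Helioura)),(Glyptax,Aelella)),Ornitheus).
Ornitheus is sister to the clade containing all other ingroup taxa, so it is the earliest-diverging (most basal) ingroup lineage.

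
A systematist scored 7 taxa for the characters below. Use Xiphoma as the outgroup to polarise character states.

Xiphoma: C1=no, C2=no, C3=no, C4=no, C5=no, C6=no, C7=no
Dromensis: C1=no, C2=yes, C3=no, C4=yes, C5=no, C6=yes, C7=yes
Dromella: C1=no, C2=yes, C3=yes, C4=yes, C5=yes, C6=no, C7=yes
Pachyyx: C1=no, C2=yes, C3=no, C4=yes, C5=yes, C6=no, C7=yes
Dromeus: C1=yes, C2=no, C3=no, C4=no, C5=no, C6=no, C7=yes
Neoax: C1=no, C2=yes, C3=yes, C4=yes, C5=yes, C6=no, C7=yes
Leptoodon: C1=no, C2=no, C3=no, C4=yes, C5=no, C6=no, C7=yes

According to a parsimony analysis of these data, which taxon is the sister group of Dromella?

Neoax

The outgroup has state 'no' for every character, so 'yes' is the derived state throughout.
C1: derived state 'yes' in Dromeus only — an autapomorphy, so it tells us nothing about relationships among taxa.
C2: derived state 'yes' in Dromella, Dromensis, Neoax, and Pachyyx only — synapomorphy for {Dromella, Dromensis, Neoax, Pachyyx}.
C3 (derived state 'yes') is shared by Dromella and Neoax — a synapomorphy uniting that clade.
Only Dromella, Dromensis, Leptoodon, Neoax, and Pachyyx show the derived state 'yes' for C4, supporting them as a clade.
C5: derived state 'yes' in Dromella, Neoax, and Pachyyx only — synapomorphy for {Dromella, Neoax, Pachyyx}.
C6 (derived state 'yes') is unique to Dromensis (autapomorphy; uninformative for grouping).
C7 (derived state 'yes') is shared by all ingroup taxa — unites the whole ingroup.
Most parsimonious ingroup topology: (((Dromensis,((Dromella,Neoax),Pachyyx)),Leptoodon),Dromeus).
Dromella and Neoax form a cherry on this tree, so they are sister taxa.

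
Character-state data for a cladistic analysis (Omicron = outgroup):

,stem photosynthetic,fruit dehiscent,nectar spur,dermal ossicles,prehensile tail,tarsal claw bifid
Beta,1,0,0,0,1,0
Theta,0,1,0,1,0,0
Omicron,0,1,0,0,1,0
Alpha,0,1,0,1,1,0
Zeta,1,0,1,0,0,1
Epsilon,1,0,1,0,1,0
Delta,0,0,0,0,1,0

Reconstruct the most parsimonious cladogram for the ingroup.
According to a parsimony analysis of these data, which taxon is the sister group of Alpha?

Character polarity is set by the outgroup: the derived state is whichever differs from the outgroup's state, so for fruit dehiscent, prehensile tail the derived state is '0', and for the remaining characters it is '1'.
stem photosynthetic (derived state '1') is shared by Beta, Epsilon, and Zeta — a synapomorphy uniting that clade.
fruit dehiscent: derived state '0' in Beta, Delta, Epsilon, and Zeta only — synapomorphy for {Beta, Delta, Epsilon, Zeta}.
nectar spur (derived state '1') is shared by Epsilon and Zeta — a synapomorphy uniting that clade.
dermal ossicles (derived state '1') is shared by Alpha and Theta — a synapomorphy uniting that clade.
prehensile tail groups Theta and Zeta, which is incompatible with the clades supported by the remaining characters; treating it as convergent (homoplasy) costs fewer steps than any alternative tree.
tarsal claw bifid (derived state '1') is unique to Zeta (autapomorphy; uninformative for grouping).
Most parsimonious ingroup topology: ((Alpha,Theta),(((Zeta,Epsilon),Beta),Delta)).
Alpha and Theta form a cherry on this tree, so they are sister taxa.

Theta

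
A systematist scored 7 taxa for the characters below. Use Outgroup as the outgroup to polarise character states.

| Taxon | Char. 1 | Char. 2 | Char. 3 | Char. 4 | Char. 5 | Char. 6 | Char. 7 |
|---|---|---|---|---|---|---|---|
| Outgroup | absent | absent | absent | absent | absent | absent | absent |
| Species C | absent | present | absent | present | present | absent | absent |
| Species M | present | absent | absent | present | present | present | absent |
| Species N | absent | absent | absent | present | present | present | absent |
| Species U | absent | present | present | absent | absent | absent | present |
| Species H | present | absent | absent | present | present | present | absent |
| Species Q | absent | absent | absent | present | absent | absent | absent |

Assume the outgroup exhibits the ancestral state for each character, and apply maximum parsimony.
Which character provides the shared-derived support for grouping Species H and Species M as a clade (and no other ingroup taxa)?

The outgroup has state 'absent' for every character, so 'present' is the derived state throughout.
Char. 1: derived state 'present' in Species H and Species M only — synapomorphy for {Species H, Species M}.
Char. 2 groups Species C and Species U, which is incompatible with the clades supported by the remaining characters; treating it as convergent (homoplasy) costs fewer steps than any alternative tree.
Char. 3: derived state 'present' in Species U only — an autapomorphy, so it tells us nothing about relationships among taxa.
Only Species C, Species H, Species M, Species N, and Species Q show the derived state 'present' for Char. 4, supporting them as a clade.
Only Species C, Species H, Species M, and Species N show the derived state 'present' for Char. 5, supporting them as a clade.
Char. 6 (derived state 'present') is shared by Species H, Species M, and Species N — a synapomorphy uniting that clade.
Char. 7 (derived state 'present') is unique to Species U (autapomorphy; uninformative for grouping).
Most parsimonious ingroup topology: (((Species C,((Species M,Species H),Species N)),Species Q),Species U).
The clade {Species H, Species M} is supported by Char. 1: its derived state 'present' occurs in exactly those taxa and in no other taxon (including the outgroup).

Char. 1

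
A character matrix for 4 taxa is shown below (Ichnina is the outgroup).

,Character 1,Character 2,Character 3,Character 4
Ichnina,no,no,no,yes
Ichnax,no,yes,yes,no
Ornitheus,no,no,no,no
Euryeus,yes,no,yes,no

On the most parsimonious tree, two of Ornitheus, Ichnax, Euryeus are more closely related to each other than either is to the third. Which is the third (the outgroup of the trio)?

Character polarity is set by the outgroup: the derived state is whichever differs from the outgroup's state, so for Character 4 the derived state is 'no', and for the remaining characters it is 'yes'.
Character 1: derived state 'yes' in Euryeus only — an autapomorphy, so it tells us nothing about relationships among taxa.
Character 2 (derived state 'yes') is unique to Ichnax (autapomorphy; uninformative for grouping).
Character 3: derived state 'yes' in Euryeus and Ichnax only — synapomorphy for {Euryeus, Ichnax}.
Character 4 (derived state 'no') is shared by all ingroup taxa — unites the whole ingroup.
Most parsimonious ingroup topology: ((Ichnax,Euryeus),Ornitheus).
Ichnax and Euryeus share a more recent common ancestor with each other than either does with Ornitheus, so Ornitheus is the least closely related of the three.

Ornitheus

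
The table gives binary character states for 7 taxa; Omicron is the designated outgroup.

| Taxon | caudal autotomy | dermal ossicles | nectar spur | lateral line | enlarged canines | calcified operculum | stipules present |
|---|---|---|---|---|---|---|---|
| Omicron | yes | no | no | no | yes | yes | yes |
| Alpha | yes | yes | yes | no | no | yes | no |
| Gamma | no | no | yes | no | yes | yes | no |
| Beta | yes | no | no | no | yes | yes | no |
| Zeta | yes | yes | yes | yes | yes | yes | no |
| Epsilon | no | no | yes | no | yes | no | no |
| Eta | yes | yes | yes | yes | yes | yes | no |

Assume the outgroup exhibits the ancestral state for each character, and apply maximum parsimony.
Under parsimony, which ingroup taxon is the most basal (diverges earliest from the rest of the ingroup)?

Beta

Character polarity is set by the outgroup: the derived state is whichever differs from the outgroup's state, so for caudal autotomy, enlarged canines, calcified operculum, stipules present the derived state is 'no', and for the remaining characters it is 'yes'.
caudal autotomy (derived state 'no') is shared by Epsilon and Gamma — a synapomorphy uniting that clade.
Only Alpha, Eta, and Zeta show the derived state 'yes' for dermal ossicles, supporting them as a clade.
nectar spur (derived state 'yes') is shared by Alpha, Epsilon, Eta, Gamma, and Zeta — a synapomorphy uniting that clade.
lateral line (derived state 'yes') is shared by Eta and Zeta — a synapomorphy uniting that clade.
enlarged canines: derived state 'no' in Alpha only — an autapomorphy, so it tells us nothing about relationships among taxa.
calcified operculum: derived state 'no' in Epsilon only — an autapomorphy, so it tells us nothing about relationships among taxa.
stipules present (derived state 'no') is shared by all ingroup taxa — unites the whole ingroup.
Most parsimonious ingroup topology: (((Alpha,(Zeta,Eta)),(Gamma,Epsilon)),Beta).
Beta is sister to the clade containing all other ingroup taxa, so it is the earliest-diverging (most basal) ingroup lineage.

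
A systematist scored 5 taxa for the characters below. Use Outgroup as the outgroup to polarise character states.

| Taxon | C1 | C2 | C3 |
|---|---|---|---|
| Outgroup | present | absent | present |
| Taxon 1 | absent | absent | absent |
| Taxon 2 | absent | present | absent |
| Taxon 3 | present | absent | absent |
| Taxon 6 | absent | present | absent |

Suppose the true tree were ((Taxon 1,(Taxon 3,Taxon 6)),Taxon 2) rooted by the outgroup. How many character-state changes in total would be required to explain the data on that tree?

5

Map each character onto ((Taxon 1,(Taxon 3,Taxon 6)),Taxon 2) (rooted by Outgroup) and count the minimum state changes it requires (Fitch parsimony):
C1: 2; C2: 2; C3: 1.
Total tree length = 5.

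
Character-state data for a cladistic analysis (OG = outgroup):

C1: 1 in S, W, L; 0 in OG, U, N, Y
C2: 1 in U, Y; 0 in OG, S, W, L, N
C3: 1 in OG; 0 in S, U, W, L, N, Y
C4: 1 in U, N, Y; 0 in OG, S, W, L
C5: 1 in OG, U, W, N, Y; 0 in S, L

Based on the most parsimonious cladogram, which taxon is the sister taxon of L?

Character polarity is set by the outgroup: the derived state is whichever differs from the outgroup's state, so for C3, C5 the derived state is '0', and for the remaining characters it is '1'.
C1: derived state '1' in L, S, and W only — synapomorphy for {L, S, W}.
C2: derived state '1' in U and Y only — synapomorphy for {U, Y}.
C3 (derived state '0') is shared by all ingroup taxa — unites the whole ingroup.
C4 (derived state '1') is shared by N, U, and Y — a synapomorphy uniting that clade.
C5 (derived state '0') is shared by L and S — a synapomorphy uniting that clade.
Most parsimonious ingroup topology: (((S,L),W),((U,Y),N)).
L and S form a cherry on this tree, so they are sister taxa.

S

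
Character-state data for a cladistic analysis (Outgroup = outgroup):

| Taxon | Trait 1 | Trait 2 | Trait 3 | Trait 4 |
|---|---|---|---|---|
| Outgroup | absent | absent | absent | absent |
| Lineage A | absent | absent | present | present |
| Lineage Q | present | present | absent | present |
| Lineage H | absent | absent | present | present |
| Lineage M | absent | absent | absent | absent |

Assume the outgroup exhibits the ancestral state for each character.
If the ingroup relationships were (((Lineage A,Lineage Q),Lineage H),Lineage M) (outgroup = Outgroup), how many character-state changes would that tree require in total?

5

Map each character onto (((Lineage A,Lineage Q),Lineage H),Lineage M) (rooted by Outgroup) and count the minimum state changes it requires (Fitch parsimony):
Trait 1: 1; Trait 2: 1; Trait 3: 2; Trait 4: 1.
Total tree length = 5.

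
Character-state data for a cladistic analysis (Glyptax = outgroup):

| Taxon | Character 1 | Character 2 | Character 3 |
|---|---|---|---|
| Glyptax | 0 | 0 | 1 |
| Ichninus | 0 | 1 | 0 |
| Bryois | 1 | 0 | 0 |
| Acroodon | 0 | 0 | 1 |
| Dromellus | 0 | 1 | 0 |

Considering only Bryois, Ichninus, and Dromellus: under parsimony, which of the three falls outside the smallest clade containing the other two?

Bryois

Character polarity is set by the outgroup: the derived state is whichever differs from the outgroup's state, so for Character 3 the derived state is '0', and for the remaining characters it is '1'.
Character 1 (derived state '1') is unique to Bryois (autapomorphy; uninformative for grouping).
Character 2 (derived state '1') is shared by Dromellus and Ichninus — a synapomorphy uniting that clade.
Character 3: derived state '0' in Bryois, Dromellus, and Ichninus only — synapomorphy for {Bryois, Dromellus, Ichninus}.
Most parsimonious ingroup topology: (((Ichninus,Dromellus),Bryois),Acroodon).
Ichninus and Dromellus share a more recent common ancestor with each other than either does with Bryois, so Bryois is the least closely related of the three.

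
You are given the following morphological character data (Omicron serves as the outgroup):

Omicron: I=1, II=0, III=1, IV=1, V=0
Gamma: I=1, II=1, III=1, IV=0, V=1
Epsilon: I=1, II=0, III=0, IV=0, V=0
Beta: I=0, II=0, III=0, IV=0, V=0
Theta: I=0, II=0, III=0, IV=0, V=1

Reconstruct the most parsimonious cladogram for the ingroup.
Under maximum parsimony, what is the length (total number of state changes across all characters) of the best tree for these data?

Character polarity is set by the outgroup: the derived state is whichever differs from the outgroup's state, so for I, III, IV the derived state is '0', and for the remaining characters it is '1'.
Only Beta and Theta show the derived state '0' for I, supporting them as a clade.
II: derived state '1' in Gamma only — an autapomorphy, so it tells us nothing about relationships among taxa.
III (derived state '0') is shared by Beta, Epsilon, and Theta — a synapomorphy uniting that clade.
IV (derived state '0') is shared by all ingroup taxa — unites the whole ingroup.
V (state '1') occurs in Gamma and Theta but conflicts with the nesting implied by the other characters — most parsimoniously interpreted as homoplasy.
Most parsimonious ingroup topology: (Gamma,(Epsilon,(Beta,Theta))).
Changes per character on this tree: I: 1; II: 1; III: 1; IV: 1; V: 2.
Total = 6.

6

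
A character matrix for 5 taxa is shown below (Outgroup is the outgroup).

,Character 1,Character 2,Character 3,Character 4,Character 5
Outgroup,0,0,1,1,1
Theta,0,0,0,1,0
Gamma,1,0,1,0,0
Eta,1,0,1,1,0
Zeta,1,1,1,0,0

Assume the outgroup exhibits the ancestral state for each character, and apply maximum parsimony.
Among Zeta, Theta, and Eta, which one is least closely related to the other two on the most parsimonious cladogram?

Character polarity is set by the outgroup: the derived state is whichever differs from the outgroup's state, so for Character 3, Character 4, Character 5 the derived state is '0', and for the remaining characters it is '1'.
Only Eta, Gamma, and Zeta show the derived state '1' for Character 1, supporting them as a clade.
Character 2: derived state '1' in Zeta only — an autapomorphy, so it tells us nothing about relationships among taxa.
Character 3 (derived state '0') is unique to Theta (autapomorphy; uninformative for grouping).
Only Gamma and Zeta show the derived state '0' for Character 4, supporting them as a clade.
All ingroup taxa share the derived state '0' for Character 5; it defines the ingroup but does not resolve relationships within it.
Most parsimonious ingroup topology: (Theta,((Gamma,Zeta),Eta)).
Eta and Zeta share a more recent common ancestor with each other than either does with Theta, so Theta is the least closely related of the three.

Theta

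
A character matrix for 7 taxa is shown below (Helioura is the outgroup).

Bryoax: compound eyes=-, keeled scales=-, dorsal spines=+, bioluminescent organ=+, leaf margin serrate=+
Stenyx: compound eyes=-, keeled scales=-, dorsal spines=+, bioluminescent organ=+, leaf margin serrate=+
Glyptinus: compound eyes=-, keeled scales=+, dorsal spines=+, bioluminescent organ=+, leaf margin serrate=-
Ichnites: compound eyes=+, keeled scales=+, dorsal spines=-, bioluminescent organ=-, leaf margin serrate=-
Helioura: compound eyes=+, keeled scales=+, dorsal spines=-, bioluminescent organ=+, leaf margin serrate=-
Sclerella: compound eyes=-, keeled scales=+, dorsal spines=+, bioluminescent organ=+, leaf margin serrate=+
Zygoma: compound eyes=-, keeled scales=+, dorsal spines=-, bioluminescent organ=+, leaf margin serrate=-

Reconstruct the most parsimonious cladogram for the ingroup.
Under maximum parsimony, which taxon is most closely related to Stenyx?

Bryoax

Character polarity is set by the outgroup: the derived state is whichever differs from the outgroup's state, so for compound eyes, keeled scales, bioluminescent organ the derived state is '-', and for the remaining characters it is '+'.
Only Bryoax, Glyptinus, Sclerella, Stenyx, and Zygoma show the derived state '-' for compound eyes, supporting them as a clade.
Only Bryoax and Stenyx show the derived state '-' for keeled scales, supporting them as a clade.
Only Bryoax, Glyptinus, Sclerella, and Stenyx show the derived state '+' for dorsal spines, supporting them as a clade.
bioluminescent organ: derived state '-' in Ichnites only — an autapomorphy, so it tells us nothing about relationships among taxa.
leaf margin serrate: derived state '+' in Bryoax, Sclerella, and Stenyx only — synapomorphy for {Bryoax, Sclerella, Stenyx}.
Most parsimonious ingroup topology: (Ichnites,((Glyptinus,((Bryoax,Stenyx),Sclerella)),Zygoma)).
Stenyx and Bryoax form a cherry on this tree, so they are sister taxa.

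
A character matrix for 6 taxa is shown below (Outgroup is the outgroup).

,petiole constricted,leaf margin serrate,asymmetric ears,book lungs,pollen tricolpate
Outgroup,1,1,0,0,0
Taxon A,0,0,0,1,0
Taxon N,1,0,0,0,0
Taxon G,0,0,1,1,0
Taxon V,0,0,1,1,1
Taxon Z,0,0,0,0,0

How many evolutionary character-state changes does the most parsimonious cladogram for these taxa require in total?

Character polarity is set by the outgroup: the derived state is whichever differs from the outgroup's state, so for petiole constricted, leaf margin serrate the derived state is '0', and for the remaining characters it is '1'.
Only Taxon A, Taxon G, Taxon V, and Taxon Z show the derived state '0' for petiole constricted, supporting them as a clade.
All ingroup taxa share the derived state '0' for leaf margin serrate; it defines the ingroup but does not resolve relationships within it.
Only Taxon G and Taxon V show the derived state '1' for asymmetric ears, supporting them as a clade.
book lungs (derived state '1') is shared by Taxon A, Taxon G, and Taxon V — a synapomorphy uniting that clade.
pollen tricolpate (derived state '1') is unique to Taxon V (autapomorphy; uninformative for grouping).
Most parsimonious ingroup topology: ((((Taxon V,Taxon G),Taxon A),Taxon Z),Taxon N).
Changes per character on this tree: petiole constricted: 1; leaf margin serrate: 1; asymmetric ears: 1; book lungs: 1; pollen tricolpate: 1.
Total = 5.

5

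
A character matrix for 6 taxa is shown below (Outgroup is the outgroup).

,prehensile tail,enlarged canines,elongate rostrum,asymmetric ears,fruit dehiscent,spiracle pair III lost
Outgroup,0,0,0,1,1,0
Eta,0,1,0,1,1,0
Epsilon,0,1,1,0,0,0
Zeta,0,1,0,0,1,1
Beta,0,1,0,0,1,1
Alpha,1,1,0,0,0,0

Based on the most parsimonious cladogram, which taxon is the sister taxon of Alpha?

Epsilon

Character polarity is set by the outgroup: the derived state is whichever differs from the outgroup's state, so for asymmetric ears, fruit dehiscent the derived state is '0', and for the remaining characters it is '1'.
prehensile tail: derived state '1' in Alpha only — an autapomorphy, so it tells us nothing about relationships among taxa.
enlarged canines (derived state '1') is shared by all ingroup taxa — unites the whole ingroup.
elongate rostrum: derived state '1' in Epsilon only — an autapomorphy, so it tells us nothing about relationships among taxa.
asymmetric ears: derived state '0' in Alpha, Beta, Epsilon, and Zeta only — synapomorphy for {Alpha, Beta, Epsilon, Zeta}.
Only Alpha and Epsilon show the derived state '0' for fruit dehiscent, supporting them as a clade.
spiracle pair III lost: derived state '1' in Beta and Zeta only — synapomorphy for {Beta, Zeta}.
Most parsimonious ingroup topology: (Eta,((Epsilon,Alpha),(Zeta,Beta))).
Alpha and Epsilon form a cherry on this tree, so they are sister taxa.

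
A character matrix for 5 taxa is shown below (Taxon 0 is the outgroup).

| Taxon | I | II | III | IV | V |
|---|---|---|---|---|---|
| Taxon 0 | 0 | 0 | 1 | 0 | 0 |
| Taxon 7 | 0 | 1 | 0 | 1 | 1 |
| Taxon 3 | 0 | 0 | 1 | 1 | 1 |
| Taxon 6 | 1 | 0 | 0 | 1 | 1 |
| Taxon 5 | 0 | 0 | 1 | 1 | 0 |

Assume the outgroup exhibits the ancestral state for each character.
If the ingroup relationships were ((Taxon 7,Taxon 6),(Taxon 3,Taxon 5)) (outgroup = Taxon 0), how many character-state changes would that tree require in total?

Map each character onto ((Taxon 7,Taxon 6),(Taxon 3,Taxon 5)) (rooted by Taxon 0) and count the minimum state changes it requires (Fitch parsimony):
I: 1; II: 1; III: 1; IV: 1; V: 2.
Total tree length = 6.

6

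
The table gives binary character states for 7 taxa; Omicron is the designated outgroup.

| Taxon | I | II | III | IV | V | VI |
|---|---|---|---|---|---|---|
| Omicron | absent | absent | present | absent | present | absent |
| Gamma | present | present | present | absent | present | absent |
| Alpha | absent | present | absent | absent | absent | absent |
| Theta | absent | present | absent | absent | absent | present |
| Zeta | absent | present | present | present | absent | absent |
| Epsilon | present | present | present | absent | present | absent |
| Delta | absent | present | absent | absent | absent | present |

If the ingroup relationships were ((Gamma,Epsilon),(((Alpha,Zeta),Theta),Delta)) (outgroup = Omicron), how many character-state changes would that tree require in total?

8

Map each character onto ((Gamma,Epsilon),(((Alpha,Zeta),Theta),Delta)) (rooted by Omicron) and count the minimum state changes it requires (Fitch parsimony):
I: 1; II: 1; III: 2; IV: 1; V: 1; VI: 2.
Total tree length = 8.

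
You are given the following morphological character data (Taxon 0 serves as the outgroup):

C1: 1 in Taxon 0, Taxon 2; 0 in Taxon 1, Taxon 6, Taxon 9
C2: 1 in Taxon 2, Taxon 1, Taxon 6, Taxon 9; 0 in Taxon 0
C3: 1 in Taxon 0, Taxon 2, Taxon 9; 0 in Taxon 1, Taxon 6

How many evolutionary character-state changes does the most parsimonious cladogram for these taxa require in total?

Character polarity is set by the outgroup: the derived state is whichever differs from the outgroup's state, so for C1, C3 the derived state is '0', and for the remaining characters it is '1'.
C1 (derived state '0') is shared by Taxon 1, Taxon 6, and Taxon 9 — a synapomorphy uniting that clade.
C2 (derived state '1') is shared by all ingroup taxa — unites the whole ingroup.
Only Taxon 1 and Taxon 6 show the derived state '0' for C3, supporting them as a clade.
Most parsimonious ingroup topology: (Taxon 2,((Taxon 1,Taxon 6),Taxon 9)).
Changes per character on this tree: C1: 1; C2: 1; C3: 1.
Total = 3.

3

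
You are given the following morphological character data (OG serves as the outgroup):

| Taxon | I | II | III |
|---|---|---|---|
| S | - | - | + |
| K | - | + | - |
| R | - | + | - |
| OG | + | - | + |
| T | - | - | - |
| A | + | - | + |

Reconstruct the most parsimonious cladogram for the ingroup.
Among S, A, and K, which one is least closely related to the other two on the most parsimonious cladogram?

Character polarity is set by the outgroup: the derived state is whichever differs from the outgroup's state, so for I, III the derived state is '-', and for the remaining characters it is '+'.
I: derived state '-' in K, R, S, and T only — synapomorphy for {K, R, S, T}.
II (derived state '+') is shared by K and R — a synapomorphy uniting that clade.
Only K, R, and T show the derived state '-' for III, supporting them as a clade.
Most parsimonious ingroup topology: ((S,(T,(K,R))),A).
S and K share a more recent common ancestor with each other than either does with A, so A is the least closely related of the three.

A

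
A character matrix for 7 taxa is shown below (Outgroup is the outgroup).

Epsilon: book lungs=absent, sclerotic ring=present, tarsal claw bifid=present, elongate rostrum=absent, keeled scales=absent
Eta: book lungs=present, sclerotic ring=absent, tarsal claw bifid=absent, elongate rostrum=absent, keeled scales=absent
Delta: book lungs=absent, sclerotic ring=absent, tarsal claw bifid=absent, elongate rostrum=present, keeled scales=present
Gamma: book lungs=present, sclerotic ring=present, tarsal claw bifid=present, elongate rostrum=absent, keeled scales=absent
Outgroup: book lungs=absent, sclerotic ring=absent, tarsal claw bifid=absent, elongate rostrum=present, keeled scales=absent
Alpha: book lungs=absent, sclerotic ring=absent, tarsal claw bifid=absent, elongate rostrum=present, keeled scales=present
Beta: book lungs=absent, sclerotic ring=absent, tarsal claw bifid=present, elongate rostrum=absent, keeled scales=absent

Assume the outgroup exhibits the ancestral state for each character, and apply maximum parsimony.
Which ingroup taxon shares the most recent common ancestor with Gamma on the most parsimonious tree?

Epsilon

Character polarity is set by the outgroup: the derived state is whichever differs from the outgroup's state, so for elongate rostrum the derived state is 'absent', and for the remaining characters it is 'present'.
book lungs groups Eta and Gamma, which is incompatible with the clades supported by the remaining characters; treating it as convergent (homoplasy) costs fewer steps than any alternative tree.
Only Epsilon and Gamma show the derived state 'present' for sclerotic ring, supporting them as a clade.
tarsal claw bifid: derived state 'present' in Beta, Epsilon, and Gamma only — synapomorphy for {Beta, Epsilon, Gamma}.
elongate rostrum: derived state 'absent' in Beta, Epsilon, Eta, and Gamma only — synapomorphy for {Beta, Epsilon, Eta, Gamma}.
keeled scales: derived state 'present' in Alpha and Delta only — synapomorphy for {Alpha, Delta}.
Most parsimonious ingroup topology: ((Delta,Alpha),((Beta,(Epsilon,Gamma)),Eta)).
Gamma and Epsilon form a cherry on this tree, so they are sister taxa.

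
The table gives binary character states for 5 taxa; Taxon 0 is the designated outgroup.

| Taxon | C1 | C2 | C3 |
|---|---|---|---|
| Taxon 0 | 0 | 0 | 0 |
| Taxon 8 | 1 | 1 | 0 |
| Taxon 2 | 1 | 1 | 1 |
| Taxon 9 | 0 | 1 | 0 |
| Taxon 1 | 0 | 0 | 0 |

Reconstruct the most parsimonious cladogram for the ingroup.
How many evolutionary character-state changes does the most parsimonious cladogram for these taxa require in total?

The outgroup has state '0' for every character, so '1' is the derived state throughout.
C1: derived state '1' in Taxon 2 and Taxon 8 only — synapomorphy for {Taxon 2, Taxon 8}.
C2 (derived state '1') is shared by Taxon 2, Taxon 8, and Taxon 9 — a synapomorphy uniting that clade.
C3 (derived state '1') is unique to Taxon 2 (autapomorphy; uninformative for grouping).
Most parsimonious ingroup topology: (((Taxon 8,Taxon 2),Taxon 9),Taxon 1).
Changes per character on this tree: C1: 1; C2: 1; C3: 1.
Total = 3.

3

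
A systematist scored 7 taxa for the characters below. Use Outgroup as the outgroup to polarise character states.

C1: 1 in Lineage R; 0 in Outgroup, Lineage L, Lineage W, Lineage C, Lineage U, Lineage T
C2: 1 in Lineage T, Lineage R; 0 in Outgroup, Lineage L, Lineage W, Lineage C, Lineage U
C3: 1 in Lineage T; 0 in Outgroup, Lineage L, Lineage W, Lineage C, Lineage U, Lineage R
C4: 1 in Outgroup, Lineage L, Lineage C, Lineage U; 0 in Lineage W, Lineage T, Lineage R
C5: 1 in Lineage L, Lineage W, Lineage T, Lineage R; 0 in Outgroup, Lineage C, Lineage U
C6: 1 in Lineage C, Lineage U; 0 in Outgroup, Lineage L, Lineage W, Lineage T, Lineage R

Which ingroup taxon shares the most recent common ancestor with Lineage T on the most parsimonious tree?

Lineage R

Character polarity is set by the outgroup: the derived state is whichever differs from the outgroup's state, so for C4 the derived state is '0', and for the remaining characters it is '1'.
C1: derived state '1' in Lineage R only — an autapomorphy, so it tells us nothing about relationships among taxa.
C2 (derived state '1') is shared by Lineage R and Lineage T — a synapomorphy uniting that clade.
C3 (derived state '1') is unique to Lineage T (autapomorphy; uninformative for grouping).
C4: derived state '0' in Lineage R, Lineage T, and Lineage W only — synapomorphy for {Lineage R, Lineage T, Lineage W}.
C5 (derived state '1') is shared by Lineage L, Lineage R, Lineage T, and Lineage W — a synapomorphy uniting that clade.
C6: derived state '1' in Lineage C and Lineage U only — synapomorphy for {Lineage C, Lineage U}.
Most parsimonious ingroup topology: ((Lineage L,(Lineage W,(Lineage T,Lineage R))),(Lineage C,Lineage U)).
Lineage T and Lineage R form a cherry on this tree, so they are sister taxa.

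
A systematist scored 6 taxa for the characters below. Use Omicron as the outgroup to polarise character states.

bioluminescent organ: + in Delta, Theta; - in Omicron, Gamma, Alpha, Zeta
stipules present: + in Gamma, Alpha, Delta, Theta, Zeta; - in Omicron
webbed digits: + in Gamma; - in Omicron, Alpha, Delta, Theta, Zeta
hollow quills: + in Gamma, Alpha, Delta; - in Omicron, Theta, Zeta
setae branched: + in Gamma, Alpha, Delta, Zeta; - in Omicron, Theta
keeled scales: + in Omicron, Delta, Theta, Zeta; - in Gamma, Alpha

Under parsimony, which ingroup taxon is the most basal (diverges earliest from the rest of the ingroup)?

Theta

Character polarity is set by the outgroup: the derived state is whichever differs from the outgroup's state, so for keeled scales the derived state is '-', and for the remaining characters it is '+'.
bioluminescent organ groups Delta and Theta, which is incompatible with the clades supported by the remaining characters; treating it as convergent (homoplasy) costs fewer steps than any alternative tree.
All ingroup taxa share the derived state '+' for stipules present; it defines the ingroup but does not resolve relationships within it.
webbed digits: derived state '+' in Gamma only — an autapomorphy, so it tells us nothing about relationships among taxa.
Only Alpha, Delta, and Gamma show the derived state '+' for hollow quills, supporting them as a clade.
setae branched: derived state '+' in Alpha, Delta, Gamma, and Zeta only — synapomorphy for {Alpha, Delta, Gamma, Zeta}.
keeled scales (derived state '-') is shared by Alpha and Gamma — a synapomorphy uniting that clade.
Most parsimonious ingroup topology: ((((Gamma,Alpha),Delta),Zeta),Theta).
Theta is sister to the clade containing all other ingroup taxa, so it is the earliest-diverging (most basal) ingroup lineage.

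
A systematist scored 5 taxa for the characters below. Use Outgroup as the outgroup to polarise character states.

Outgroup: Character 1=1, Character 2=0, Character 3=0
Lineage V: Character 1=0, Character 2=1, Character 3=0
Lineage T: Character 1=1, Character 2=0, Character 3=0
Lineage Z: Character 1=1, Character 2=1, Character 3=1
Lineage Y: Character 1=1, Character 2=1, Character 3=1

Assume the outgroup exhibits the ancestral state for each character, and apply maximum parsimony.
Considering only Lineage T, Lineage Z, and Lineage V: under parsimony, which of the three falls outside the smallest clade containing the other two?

Lineage T

Character polarity is set by the outgroup: the derived state is whichever differs from the outgroup's state, so for Character 1 the derived state is '0', and for the remaining characters it is '1'.
Character 1 (derived state '0') is unique to Lineage V (autapomorphy; uninformative for grouping).
Only Lineage V, Lineage Y, and Lineage Z show the derived state '1' for Character 2, supporting them as a clade.
Only Lineage Y and Lineage Z show the derived state '1' for Character 3, supporting them as a clade.
Most parsimonious ingroup topology: ((Lineage V,(Lineage Z,Lineage Y)),Lineage T).
Lineage Z and Lineage V share a more recent common ancestor with each other than either does with Lineage T, so Lineage T is the least closely related of the three.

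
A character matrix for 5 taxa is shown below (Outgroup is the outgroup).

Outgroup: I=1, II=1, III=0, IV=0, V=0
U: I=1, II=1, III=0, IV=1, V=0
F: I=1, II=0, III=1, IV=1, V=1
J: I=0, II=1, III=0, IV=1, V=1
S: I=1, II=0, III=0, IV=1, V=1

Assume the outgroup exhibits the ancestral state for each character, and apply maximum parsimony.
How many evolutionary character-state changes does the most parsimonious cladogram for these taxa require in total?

Character polarity is set by the outgroup: the derived state is whichever differs from the outgroup's state, so for I, II the derived state is '0', and for the remaining characters it is '1'.
I (derived state '0') is unique to J (autapomorphy; uninformative for grouping).
II (derived state '0') is shared by F and S — a synapomorphy uniting that clade.
III: derived state '1' in F only — an autapomorphy, so it tells us nothing about relationships among taxa.
All ingroup taxa share the derived state '1' for IV; it defines the ingroup but does not resolve relationships within it.
Only F, J, and S show the derived state '1' for V, supporting them as a clade.
Most parsimonious ingroup topology: (U,((F,S),J)).
Changes per character on this tree: I: 1; II: 1; III: 1; IV: 1; V: 1.
Total = 5.

5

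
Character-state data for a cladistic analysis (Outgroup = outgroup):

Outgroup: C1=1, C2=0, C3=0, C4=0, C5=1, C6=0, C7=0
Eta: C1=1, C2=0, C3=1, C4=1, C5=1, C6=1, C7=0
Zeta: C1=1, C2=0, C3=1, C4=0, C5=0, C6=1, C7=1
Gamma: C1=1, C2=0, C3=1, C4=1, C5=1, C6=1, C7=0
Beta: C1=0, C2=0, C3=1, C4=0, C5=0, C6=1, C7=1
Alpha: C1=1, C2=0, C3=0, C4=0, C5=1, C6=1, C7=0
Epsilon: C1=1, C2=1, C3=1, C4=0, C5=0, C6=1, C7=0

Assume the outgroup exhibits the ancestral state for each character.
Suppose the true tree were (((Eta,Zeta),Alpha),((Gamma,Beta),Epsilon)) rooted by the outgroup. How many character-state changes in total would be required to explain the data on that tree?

Map each character onto (((Eta,Zeta),Alpha),((Gamma,Beta),Epsilon)) (rooted by Outgroup) and count the minimum state changes it requires (Fitch parsimony):
C1: 1; C2: 1; C3: 2; C4: 2; C5: 3; C6: 1; C7: 2.
Total tree length = 12.

12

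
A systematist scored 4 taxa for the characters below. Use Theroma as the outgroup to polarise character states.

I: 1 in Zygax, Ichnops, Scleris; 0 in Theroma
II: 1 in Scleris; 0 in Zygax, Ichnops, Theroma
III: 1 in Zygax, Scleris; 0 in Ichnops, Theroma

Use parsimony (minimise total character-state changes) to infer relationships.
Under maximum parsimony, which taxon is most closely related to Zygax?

Scleris

The outgroup has state '0' for every character, so '1' is the derived state throughout.
All ingroup taxa share the derived state '1' for I; it defines the ingroup but does not resolve relationships within it.
II (derived state '1') is unique to Scleris (autapomorphy; uninformative for grouping).
III: derived state '1' in Scleris and Zygax only — synapomorphy for {Scleris, Zygax}.
Most parsimonious ingroup topology: (Ichnops,(Scleris,Zygax)).
Zygax and Scleris form a cherry on this tree, so they are sister taxa.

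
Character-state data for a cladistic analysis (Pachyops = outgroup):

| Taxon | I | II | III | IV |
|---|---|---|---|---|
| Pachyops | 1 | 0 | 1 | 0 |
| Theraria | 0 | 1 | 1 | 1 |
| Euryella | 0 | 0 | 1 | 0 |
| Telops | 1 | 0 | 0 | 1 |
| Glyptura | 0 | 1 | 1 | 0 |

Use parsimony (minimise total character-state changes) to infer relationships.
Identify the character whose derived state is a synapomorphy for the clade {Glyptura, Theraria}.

II

Character polarity is set by the outgroup: the derived state is whichever differs from the outgroup's state, so for I, III the derived state is '0', and for the remaining characters it is '1'.
Only Euryella, Glyptura, and Theraria show the derived state '0' for I, supporting them as a clade.
Only Glyptura and Theraria show the derived state '1' for II, supporting them as a clade.
III (derived state '0') is unique to Telops (autapomorphy; uninformative for grouping).
IV groups Telops and Theraria, which is incompatible with the clades supported by the remaining characters; treating it as convergent (homoplasy) costs fewer steps than any alternative tree.
Most parsimonious ingroup topology: (Telops,((Glyptura,Theraria),Euryella)).
The clade {Glyptura, Theraria} is supported by II: its derived state '1' occurs in exactly those taxa and in no other taxon (including the outgroup).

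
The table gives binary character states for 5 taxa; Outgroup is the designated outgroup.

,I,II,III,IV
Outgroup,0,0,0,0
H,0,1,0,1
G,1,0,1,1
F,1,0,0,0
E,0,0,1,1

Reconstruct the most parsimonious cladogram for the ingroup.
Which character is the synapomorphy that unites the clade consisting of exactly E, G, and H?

IV

The outgroup has state '0' for every character, so '1' is the derived state throughout.
I (state '1') occurs in F and G but conflicts with the nesting implied by the other characters — most parsimoniously interpreted as homoplasy.
II (derived state '1') is unique to H (autapomorphy; uninformative for grouping).
III: derived state '1' in E and G only — synapomorphy for {E, G}.
IV (derived state '1') is shared by E, G, and H — a synapomorphy uniting that clade.
Most parsimonious ingroup topology: ((H,(G,E)),F).
The clade {E, G, H} is supported by IV: its derived state '1' occurs in exactly those taxa and in no other taxon (including the outgroup).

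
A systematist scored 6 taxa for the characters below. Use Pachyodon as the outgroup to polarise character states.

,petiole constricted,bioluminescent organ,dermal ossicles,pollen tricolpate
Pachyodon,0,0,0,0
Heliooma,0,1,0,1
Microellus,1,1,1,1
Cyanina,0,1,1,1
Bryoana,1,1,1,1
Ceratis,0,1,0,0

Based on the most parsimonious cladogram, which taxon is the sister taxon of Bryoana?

The outgroup has state '0' for every character, so '1' is the derived state throughout.
Only Bryoana and Microellus show the derived state '1' for petiole constricted, supporting them as a clade.
All ingroup taxa share the derived state '1' for bioluminescent organ; it defines the ingroup but does not resolve relationships within it.
Only Bryoana, Cyanina, and Microellus show the derived state '1' for dermal ossicles, supporting them as a clade.
Only Bryoana, Cyanina, Heliooma, and Microellus show the derived state '1' for pollen tricolpate, supporting them as a clade.
Most parsimonious ingroup topology: ((Heliooma,((Microellus,Bryoana),Cyanina)),Ceratis).
Bryoana and Microellus form a cherry on this tree, so they are sister taxa.

Microellus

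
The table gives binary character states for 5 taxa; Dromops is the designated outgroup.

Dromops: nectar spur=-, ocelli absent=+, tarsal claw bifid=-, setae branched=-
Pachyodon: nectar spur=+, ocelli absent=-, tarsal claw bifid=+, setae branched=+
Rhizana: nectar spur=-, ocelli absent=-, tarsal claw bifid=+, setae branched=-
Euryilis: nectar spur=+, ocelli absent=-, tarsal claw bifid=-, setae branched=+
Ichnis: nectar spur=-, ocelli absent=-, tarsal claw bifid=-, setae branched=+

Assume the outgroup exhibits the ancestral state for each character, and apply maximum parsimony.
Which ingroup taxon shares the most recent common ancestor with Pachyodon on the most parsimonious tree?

Euryilis

Character polarity is set by the outgroup: the derived state is whichever differs from the outgroup's state, so for ocelli absent the derived state is '-', and for the remaining characters it is '+'.
nectar spur (derived state '+') is shared by Euryilis and Pachyodon — a synapomorphy uniting that clade.
ocelli absent (derived state '-') is shared by all ingroup taxa — unites the whole ingroup.
tarsal claw bifid (state '+') occurs in Pachyodon and Rhizana but conflicts with the nesting implied by the other characters — most parsimoniously interpreted as homoplasy.
setae branched (derived state '+') is shared by Euryilis, Ichnis, and Pachyodon — a synapomorphy uniting that clade.
Most parsimonious ingroup topology: (Rhizana,(Ichnis,(Pachyodon,Euryilis))).
Pachyodon and Euryilis form a cherry on this tree, so they are sister taxa.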